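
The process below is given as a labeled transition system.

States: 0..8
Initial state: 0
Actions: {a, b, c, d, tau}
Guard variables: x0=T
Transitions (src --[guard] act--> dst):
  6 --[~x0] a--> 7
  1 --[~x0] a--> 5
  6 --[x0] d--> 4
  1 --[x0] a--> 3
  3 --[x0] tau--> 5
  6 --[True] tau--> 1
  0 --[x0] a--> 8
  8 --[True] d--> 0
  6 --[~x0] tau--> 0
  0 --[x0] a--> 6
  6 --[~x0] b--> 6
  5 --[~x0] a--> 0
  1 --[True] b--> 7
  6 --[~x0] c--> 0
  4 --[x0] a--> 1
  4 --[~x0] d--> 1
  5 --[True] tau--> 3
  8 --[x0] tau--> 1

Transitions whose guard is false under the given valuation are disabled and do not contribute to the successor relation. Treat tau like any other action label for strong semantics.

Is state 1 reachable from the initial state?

After dropping false guards: 11 live edges.
depth 0: {0}
depth 1: {6,8}  now seen {0,6,8}
depth 2: {1,4}  now seen {0,1,4,6,8}
depth 3: {3,7}  now seen {0,1,3,4,6,7,8}
depth 4: {5}  now seen {0,1,3,4,5,6,7,8}
Reachable = {0,1,3,4,5,6,7,8}
witness 1: a·tau

Answer: REACHABLE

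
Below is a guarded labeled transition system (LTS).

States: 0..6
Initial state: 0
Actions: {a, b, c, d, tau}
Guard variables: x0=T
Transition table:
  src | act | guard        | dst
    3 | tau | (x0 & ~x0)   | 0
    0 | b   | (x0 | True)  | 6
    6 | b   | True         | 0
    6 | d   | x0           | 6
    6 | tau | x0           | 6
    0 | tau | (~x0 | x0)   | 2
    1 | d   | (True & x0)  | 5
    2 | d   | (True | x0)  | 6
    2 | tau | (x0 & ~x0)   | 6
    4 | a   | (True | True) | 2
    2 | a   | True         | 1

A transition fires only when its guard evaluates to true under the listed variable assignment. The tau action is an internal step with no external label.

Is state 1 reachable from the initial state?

9 transition(s) survive guard evaluation.
Layer 0: {0}
Layer 1: {2,6}  now seen {0,2,6}
Layer 2: {1}  now seen {0,1,2,6}
Layer 3: {5}  now seen {0,1,2,5,6}
R = {0,1,2,5,6}
witness 1: tau·a

Answer: REACHABLE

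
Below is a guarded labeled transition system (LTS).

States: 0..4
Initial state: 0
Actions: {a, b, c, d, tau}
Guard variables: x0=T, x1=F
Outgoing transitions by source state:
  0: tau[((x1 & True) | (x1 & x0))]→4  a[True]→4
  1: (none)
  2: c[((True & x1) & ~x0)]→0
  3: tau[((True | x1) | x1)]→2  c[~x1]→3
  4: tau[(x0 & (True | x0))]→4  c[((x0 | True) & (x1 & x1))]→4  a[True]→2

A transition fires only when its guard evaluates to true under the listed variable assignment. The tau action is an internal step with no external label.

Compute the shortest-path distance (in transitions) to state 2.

Answer: 2

Analysis:
Breadth-first toward 2:
  depth 0: {0}
  depth 1: {4}
  depth 2: {2}
depth(2)=2, e.g. a·a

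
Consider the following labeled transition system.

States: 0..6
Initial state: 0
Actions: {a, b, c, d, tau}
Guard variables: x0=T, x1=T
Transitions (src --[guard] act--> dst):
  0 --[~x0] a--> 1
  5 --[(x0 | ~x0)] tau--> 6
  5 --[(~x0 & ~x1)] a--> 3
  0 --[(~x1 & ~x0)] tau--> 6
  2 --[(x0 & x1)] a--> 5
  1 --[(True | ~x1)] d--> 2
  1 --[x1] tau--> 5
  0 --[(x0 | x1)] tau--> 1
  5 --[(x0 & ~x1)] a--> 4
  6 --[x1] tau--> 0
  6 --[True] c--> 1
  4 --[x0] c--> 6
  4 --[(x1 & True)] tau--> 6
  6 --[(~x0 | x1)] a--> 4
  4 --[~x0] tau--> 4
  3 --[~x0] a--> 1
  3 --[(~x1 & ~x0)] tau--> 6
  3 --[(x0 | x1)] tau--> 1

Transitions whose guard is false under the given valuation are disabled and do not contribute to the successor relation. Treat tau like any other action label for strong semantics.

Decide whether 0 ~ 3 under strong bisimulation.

Answer: BISIMILAR

Analysis:
Compute ~ classes (split until stable):
  round 0: {{0,1,2,3,4,5,6}}
  round 1: {{0,3,5},{1},{2},{4},{6}}
  round 2: {{0,3},{1},{2},{4},{5},{6}}
Fixed point at round 3; 6 class(es).
class of 0: {0,3}; class of 3: {0,3}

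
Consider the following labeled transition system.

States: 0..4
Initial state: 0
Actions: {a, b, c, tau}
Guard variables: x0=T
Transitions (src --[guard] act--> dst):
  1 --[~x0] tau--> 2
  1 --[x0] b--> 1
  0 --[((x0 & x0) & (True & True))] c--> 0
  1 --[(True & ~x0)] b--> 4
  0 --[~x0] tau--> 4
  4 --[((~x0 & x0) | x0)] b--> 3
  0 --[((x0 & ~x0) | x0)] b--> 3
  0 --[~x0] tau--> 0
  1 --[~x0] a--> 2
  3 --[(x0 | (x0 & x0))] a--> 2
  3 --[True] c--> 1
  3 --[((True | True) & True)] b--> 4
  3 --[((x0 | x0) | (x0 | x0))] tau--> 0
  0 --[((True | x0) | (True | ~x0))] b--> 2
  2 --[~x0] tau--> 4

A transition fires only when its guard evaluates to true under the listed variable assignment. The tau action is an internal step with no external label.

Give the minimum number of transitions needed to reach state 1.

Answer: 2

Trace:
BFS to 1:
  L0 = {0}
  L1 = {2,3}
  L2 = {1,4}
1 enters at depth 2; path b·c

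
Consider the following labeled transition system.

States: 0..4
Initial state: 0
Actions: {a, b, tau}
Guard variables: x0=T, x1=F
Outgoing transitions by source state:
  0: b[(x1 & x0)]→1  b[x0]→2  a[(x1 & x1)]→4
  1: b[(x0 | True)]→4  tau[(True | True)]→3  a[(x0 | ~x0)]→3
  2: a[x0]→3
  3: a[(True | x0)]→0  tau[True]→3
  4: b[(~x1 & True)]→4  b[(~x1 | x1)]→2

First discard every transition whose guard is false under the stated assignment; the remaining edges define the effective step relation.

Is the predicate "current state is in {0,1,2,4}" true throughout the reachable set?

Answer: INVARIANT VIOLATED at state 3

Analysis:
Safe = {0,1,2,4}
Reachable = {0,2,3}
  0: ✓
  2: ✓
  3: outside
witness against invariant: b·a → 3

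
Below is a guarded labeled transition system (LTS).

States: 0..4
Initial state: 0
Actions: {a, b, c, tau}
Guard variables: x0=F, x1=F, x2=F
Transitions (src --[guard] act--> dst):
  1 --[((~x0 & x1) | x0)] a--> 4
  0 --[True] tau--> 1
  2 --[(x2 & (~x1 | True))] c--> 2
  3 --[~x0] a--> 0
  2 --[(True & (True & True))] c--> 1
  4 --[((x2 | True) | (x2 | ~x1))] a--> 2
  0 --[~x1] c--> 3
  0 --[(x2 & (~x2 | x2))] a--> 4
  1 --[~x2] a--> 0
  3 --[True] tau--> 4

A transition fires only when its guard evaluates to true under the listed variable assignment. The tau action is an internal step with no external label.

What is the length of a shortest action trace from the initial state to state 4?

Layered search for 4:
  L0 = {0}
  L1 = {1,3}
  L2 = {4}
first hit 4 at d=2 via c·tau

Answer: 2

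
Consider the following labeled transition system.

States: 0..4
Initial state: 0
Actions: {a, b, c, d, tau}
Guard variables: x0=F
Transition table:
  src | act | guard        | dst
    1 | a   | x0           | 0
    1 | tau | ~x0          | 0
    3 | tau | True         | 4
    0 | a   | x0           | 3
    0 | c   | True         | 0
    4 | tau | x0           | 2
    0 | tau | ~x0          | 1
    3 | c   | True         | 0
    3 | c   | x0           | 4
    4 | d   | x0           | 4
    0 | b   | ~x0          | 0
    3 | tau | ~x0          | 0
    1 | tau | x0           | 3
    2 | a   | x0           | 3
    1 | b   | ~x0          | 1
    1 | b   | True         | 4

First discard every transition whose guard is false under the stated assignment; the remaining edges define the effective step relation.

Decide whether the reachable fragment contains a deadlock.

R = {0,1,4}
  0: b→0  c→0  tau→1  [3 exit(s)]
  1: b→1  b→4  tau→0  [3 exit(s)]
  4: ∅  [STUCK]
witness 4: tau·b

Answer: DEADLOCK at state 4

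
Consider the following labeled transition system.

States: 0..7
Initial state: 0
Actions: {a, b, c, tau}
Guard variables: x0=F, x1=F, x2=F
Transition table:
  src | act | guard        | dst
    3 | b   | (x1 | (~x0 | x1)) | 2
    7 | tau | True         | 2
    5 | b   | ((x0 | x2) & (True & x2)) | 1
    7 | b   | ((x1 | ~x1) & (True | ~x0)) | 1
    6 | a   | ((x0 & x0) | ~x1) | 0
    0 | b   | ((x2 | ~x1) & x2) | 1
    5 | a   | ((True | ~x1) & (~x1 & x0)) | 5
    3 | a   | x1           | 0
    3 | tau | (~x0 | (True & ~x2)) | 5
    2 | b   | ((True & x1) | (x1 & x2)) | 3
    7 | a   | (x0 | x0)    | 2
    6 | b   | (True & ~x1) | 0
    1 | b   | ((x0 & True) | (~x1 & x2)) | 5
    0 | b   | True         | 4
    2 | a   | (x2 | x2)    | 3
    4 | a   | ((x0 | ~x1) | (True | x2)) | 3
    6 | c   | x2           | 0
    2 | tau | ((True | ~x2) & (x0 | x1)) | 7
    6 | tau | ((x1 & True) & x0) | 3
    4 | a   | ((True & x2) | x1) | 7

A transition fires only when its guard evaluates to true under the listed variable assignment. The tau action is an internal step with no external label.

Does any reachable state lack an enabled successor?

Answer: DEADLOCK at state 2

Trace:
R = {0,2,3,4,5}
  0: b→4  [1 exit(s)]
  2: ∅  [STUCK]
  3: b→2  tau→5  [2 exit(s)]
  4: a→3  [1 exit(s)]
  5: ∅  [STUCK]
Path to 2: b·a·b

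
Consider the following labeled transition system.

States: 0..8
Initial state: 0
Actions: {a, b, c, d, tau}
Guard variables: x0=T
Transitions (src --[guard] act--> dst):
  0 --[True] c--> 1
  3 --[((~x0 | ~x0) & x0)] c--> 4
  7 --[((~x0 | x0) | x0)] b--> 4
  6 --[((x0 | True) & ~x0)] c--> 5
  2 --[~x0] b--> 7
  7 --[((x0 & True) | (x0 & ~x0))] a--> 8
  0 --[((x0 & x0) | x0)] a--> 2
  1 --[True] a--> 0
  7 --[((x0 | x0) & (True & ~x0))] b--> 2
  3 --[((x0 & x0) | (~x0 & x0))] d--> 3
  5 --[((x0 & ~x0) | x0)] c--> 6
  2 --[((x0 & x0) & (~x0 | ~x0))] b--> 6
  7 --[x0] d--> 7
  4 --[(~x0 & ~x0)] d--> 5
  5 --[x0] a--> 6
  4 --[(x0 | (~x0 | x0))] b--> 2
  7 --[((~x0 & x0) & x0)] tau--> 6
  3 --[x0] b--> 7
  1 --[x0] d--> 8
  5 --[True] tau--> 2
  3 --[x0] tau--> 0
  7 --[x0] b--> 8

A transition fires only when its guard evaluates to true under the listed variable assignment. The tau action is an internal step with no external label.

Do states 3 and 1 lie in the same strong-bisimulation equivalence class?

Refine partition for ~:
  π0 = {{0,1,2,3,4,5,6,7,8}}
  π1 = {{0},{1},{2,6,8},{3},{4},{5},{7}}
7 equivalence class(es) (converged in 2)
[3]={3}  [1]={1}

Answer: NOT BISIMILAR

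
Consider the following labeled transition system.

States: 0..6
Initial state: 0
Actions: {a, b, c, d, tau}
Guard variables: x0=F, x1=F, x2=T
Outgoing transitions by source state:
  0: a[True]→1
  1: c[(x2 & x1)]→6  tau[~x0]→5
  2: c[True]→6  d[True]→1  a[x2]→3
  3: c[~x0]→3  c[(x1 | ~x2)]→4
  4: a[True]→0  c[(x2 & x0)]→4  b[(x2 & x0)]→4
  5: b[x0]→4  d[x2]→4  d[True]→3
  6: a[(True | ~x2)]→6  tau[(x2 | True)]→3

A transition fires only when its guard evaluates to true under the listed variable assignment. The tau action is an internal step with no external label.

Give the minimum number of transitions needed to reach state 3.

Answer: 3

Analysis:
BFS to 3:
  L0 = {0}
  L1 = {1}
  L2 = {5}
  L3 = {3,4}
3 enters at depth 3; path a·tau·d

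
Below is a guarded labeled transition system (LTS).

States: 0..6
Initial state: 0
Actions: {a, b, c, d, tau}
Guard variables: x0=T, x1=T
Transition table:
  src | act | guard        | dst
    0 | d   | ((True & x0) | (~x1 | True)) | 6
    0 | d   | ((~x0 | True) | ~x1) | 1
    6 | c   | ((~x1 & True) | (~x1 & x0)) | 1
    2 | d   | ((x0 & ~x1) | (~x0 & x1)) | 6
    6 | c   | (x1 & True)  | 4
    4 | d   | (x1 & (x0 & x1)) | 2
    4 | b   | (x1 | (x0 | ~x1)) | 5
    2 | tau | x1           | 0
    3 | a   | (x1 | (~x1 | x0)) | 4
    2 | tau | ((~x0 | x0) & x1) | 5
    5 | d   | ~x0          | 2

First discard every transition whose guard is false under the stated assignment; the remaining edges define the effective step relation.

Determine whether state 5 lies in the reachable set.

Answer: REACHABLE

Working:
After dropping false guards: 8 live edges.
Layer 0: {0}
Layer 1: {1,6}  total {0,1,6}
Layer 2: {4}  total {0,1,4,6}
Layer 3: {2,5}  total {0,1,2,4,5,6}
R = {0,1,2,4,5,6}
trace reaching 5: d·c·b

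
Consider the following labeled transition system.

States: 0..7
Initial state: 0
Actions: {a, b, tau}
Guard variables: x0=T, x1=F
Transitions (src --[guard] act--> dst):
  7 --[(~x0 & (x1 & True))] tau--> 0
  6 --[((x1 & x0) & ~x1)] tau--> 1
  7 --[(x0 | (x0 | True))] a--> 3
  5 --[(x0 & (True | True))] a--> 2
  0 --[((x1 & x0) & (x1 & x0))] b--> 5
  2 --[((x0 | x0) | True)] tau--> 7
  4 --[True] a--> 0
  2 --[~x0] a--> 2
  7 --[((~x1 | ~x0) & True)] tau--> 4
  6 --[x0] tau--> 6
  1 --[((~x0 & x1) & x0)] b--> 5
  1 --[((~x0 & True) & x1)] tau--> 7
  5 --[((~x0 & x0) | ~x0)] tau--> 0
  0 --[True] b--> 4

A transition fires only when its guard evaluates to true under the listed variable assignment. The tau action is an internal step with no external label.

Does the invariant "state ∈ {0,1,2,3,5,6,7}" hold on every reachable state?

Allowed set {0,1,2,3,5,6,7}
Reachable = {0,4}
  0: safe
  4: outside
reach 4 via b — violates

Answer: INVARIANT VIOLATED at state 4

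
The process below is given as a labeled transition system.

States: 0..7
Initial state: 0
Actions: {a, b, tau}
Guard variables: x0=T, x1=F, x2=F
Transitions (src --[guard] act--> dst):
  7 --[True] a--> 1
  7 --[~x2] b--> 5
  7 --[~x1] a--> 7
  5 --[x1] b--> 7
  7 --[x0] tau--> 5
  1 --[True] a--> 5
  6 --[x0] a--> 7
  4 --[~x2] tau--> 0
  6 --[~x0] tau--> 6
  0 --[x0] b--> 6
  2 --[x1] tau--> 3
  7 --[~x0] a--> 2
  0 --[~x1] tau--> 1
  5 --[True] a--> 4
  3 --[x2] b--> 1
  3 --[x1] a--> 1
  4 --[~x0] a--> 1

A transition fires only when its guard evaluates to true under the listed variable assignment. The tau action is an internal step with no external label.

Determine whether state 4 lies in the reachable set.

10 transition(s) survive guard evaluation.
depth 0: {0}
depth 1: {1,6}  total {0,1,6}
depth 2: {5,7}  total {0,1,5,6,7}
depth 3: {4}  total {0,1,4,5,6,7}
Reachable = {0,1,4,5,6,7}
trace reaching 4: tau·a·a

Answer: REACHABLE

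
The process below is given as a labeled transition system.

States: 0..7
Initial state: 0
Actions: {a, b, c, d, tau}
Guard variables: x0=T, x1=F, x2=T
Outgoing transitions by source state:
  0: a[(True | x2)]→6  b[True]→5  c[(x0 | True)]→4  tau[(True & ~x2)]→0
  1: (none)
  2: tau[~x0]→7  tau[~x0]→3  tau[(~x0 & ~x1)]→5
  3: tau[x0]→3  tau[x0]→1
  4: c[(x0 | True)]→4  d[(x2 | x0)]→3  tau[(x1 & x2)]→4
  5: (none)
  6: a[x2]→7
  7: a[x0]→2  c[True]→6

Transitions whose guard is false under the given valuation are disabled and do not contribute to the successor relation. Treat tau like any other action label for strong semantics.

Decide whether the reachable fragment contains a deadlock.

Answer: DEADLOCK at state 1

Trace:
Reach set: {0,1,2,3,4,5,6,7}
  0: a→6  b→5  c→4  [3 exit(s)]
  1: ∅  [STUCK]
  2: ∅  [STUCK]
  3: tau→1  tau→3  [2 exit(s)]
  4: c→4  d→3  [2 exit(s)]
  5: ∅  [STUCK]
  6: a→7  [1 exit(s)]
  7: a→2  c→6  [2 exit(s)]
Path to 1: c·d·tau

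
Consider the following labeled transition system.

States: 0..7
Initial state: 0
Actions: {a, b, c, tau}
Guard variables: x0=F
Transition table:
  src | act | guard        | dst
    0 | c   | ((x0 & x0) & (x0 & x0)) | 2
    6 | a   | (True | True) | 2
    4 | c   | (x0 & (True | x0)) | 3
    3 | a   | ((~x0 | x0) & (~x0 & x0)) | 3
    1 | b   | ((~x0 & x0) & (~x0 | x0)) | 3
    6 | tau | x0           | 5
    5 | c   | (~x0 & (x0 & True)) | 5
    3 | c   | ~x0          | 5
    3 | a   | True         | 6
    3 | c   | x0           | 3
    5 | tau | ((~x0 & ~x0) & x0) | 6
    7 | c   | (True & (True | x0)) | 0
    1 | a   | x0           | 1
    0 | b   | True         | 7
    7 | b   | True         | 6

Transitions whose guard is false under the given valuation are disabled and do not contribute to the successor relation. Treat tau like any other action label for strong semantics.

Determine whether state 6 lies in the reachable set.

6 transition(s) survive guard evaluation.
L0 = {0}
L1 = {7}  cumulative {0,7}
L2 = {6}  cumulative {0,6,7}
L3 = {2}  cumulative {0,2,6,7}
Reach set: {0,2,6,7}
witness 6: b·b

Answer: REACHABLE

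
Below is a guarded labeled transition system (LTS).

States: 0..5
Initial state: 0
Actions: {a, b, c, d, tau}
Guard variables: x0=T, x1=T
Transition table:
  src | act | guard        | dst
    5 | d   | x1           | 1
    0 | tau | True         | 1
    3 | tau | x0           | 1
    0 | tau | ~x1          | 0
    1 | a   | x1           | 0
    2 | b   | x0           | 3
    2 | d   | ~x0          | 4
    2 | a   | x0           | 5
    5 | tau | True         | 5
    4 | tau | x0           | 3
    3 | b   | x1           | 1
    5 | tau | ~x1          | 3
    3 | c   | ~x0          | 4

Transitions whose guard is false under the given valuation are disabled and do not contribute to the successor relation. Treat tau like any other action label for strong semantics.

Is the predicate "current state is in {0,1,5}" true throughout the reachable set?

Inv-set: {0,1,5}
Reachable = {0,1}
  0: ok
  1: ok

Answer: INVARIANT HOLDS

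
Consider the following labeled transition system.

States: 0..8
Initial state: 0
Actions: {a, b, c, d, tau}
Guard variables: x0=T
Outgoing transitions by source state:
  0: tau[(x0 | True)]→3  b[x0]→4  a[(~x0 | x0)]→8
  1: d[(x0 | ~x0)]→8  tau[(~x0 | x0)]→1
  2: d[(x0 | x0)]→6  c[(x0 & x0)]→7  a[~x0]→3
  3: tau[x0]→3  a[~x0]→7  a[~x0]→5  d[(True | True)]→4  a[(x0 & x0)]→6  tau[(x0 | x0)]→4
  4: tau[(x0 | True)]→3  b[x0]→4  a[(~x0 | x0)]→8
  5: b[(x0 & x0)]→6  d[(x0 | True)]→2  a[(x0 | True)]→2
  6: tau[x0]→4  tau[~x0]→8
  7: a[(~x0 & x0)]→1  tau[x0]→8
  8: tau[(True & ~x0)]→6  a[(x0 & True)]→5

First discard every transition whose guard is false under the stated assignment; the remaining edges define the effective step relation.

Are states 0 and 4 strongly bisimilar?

Answer: BISIMILAR

Working:
Bisimulation quotient by refinement:
  P[0] = {{0,1,2,3,4,5,6,7,8}}
  P[1] = {{0,4},{1},{2},{3},{5},{6,7},{8}}
  P[2] = {{0,4},{1},{2},{3},{5},{6},{7},{8}}
Fixed point at round 3; 8 class(es).
[0]={0,4}  [4]={0,4}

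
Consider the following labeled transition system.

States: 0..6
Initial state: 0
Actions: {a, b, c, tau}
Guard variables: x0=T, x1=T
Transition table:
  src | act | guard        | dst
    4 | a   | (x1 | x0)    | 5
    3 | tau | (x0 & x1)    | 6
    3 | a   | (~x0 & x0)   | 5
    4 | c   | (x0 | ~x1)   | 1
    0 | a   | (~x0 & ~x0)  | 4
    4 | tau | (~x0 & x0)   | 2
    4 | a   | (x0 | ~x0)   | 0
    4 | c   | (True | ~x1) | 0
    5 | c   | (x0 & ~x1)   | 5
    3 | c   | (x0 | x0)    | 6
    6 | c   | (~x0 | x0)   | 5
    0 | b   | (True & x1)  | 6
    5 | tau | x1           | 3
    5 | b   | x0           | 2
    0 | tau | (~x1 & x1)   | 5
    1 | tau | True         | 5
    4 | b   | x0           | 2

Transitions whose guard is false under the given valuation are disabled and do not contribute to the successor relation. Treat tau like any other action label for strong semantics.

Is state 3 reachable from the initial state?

12 transition(s) survive guard evaluation.
Layer 0: {0}
Layer 1: {6}  cumulative {0,6}
Layer 2: {5}  cumulative {0,5,6}
Layer 3: {2,3}  cumulative {0,2,3,5,6}
Reachable = {0,2,3,5,6}
Path to 3: b·c·tau

Answer: REACHABLE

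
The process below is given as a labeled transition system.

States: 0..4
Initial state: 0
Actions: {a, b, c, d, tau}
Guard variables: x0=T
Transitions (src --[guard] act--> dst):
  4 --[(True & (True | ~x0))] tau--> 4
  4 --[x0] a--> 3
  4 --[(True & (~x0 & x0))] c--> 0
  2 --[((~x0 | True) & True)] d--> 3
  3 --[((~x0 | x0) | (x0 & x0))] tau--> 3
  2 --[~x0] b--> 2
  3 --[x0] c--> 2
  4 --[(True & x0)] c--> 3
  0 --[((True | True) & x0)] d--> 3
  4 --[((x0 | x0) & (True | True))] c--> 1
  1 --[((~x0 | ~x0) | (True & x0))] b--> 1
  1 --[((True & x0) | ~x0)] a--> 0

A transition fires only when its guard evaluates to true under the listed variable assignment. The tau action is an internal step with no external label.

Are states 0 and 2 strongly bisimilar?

Bisimulation quotient by refinement:
  P[0] = {{0,1,2,3,4}}
  P[1] = {{0,2},{1},{3},{4}}
4 equivalence class(es) (converged in 2)
0∈{0,2}, 2∈{0,2}

Answer: BISIMILAR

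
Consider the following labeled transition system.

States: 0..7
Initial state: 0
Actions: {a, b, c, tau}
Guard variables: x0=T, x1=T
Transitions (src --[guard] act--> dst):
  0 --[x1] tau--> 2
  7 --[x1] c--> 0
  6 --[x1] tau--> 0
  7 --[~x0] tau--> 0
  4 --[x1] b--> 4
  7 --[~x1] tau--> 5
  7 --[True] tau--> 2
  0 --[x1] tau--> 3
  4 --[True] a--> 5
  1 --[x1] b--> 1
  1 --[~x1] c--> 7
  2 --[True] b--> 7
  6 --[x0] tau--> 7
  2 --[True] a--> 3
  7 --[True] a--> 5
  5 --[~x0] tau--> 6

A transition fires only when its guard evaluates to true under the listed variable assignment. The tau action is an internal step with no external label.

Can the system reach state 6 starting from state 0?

Answer: UNREACHABLE

Analysis:
Guard filter leaves 12 enabled edge(s).
L0 = {0}
L1 = {2,3}  cumulative {0,2,3}
L2 = {7}  cumulative {0,2,3,7}
L3 = {5}  cumulative {0,2,3,5,7}
Reachable = {0,2,3,5,7}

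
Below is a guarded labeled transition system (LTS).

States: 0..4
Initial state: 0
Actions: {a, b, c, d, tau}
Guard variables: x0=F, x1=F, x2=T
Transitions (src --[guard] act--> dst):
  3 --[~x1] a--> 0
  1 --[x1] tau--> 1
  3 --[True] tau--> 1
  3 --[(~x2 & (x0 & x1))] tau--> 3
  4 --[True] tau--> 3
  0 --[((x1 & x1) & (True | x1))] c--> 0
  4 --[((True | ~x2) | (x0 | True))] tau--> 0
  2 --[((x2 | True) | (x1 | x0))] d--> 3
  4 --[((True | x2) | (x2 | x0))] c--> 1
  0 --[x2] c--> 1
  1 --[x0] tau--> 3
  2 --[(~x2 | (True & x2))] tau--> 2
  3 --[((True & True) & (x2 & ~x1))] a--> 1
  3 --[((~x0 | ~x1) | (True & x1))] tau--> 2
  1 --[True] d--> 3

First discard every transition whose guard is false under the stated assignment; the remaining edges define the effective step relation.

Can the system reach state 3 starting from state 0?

Guard filter leaves 11 enabled edge(s).
depth 0: {0}
depth 1: {1}  now seen {0,1}
depth 2: {3}  now seen {0,1,3}
depth 3: {2}  now seen {0,1,2,3}
R = {0,1,2,3}
trace reaching 3: c·d

Answer: REACHABLE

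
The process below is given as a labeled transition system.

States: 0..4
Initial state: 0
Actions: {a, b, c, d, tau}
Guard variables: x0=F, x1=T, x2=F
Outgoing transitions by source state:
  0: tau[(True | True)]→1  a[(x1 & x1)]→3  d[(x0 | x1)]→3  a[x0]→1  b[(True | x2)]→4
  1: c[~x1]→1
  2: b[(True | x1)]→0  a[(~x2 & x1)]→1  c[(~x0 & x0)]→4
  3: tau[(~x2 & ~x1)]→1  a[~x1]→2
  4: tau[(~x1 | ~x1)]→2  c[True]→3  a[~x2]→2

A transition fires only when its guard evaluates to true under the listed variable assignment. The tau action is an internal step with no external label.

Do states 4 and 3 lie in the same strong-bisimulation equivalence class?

Answer: NOT BISIMILAR

Trace:
Refine partition for ~:
  round 0: {{0,1,2,3,4}}
  round 1: {{0},{1,3},{2},{4}}
4 equivalence class(es) (converged in 2)
4∈{4}, 3∈{1,3}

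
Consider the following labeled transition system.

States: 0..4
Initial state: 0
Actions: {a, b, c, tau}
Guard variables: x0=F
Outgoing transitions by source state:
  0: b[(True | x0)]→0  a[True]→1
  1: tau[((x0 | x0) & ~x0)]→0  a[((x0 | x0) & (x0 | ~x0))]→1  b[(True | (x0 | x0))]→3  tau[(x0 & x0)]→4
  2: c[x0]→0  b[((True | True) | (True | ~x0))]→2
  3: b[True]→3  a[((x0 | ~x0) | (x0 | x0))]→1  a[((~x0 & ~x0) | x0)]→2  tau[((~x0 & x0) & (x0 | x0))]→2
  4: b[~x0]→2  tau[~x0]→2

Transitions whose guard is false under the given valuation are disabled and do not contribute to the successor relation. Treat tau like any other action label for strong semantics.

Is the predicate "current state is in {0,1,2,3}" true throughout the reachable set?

Safe = {0,1,2,3}
Reach set: {0,1,2,3}
  0: ✓
  1: ✓
  2: ✓
  3: ✓

Answer: INVARIANT HOLDS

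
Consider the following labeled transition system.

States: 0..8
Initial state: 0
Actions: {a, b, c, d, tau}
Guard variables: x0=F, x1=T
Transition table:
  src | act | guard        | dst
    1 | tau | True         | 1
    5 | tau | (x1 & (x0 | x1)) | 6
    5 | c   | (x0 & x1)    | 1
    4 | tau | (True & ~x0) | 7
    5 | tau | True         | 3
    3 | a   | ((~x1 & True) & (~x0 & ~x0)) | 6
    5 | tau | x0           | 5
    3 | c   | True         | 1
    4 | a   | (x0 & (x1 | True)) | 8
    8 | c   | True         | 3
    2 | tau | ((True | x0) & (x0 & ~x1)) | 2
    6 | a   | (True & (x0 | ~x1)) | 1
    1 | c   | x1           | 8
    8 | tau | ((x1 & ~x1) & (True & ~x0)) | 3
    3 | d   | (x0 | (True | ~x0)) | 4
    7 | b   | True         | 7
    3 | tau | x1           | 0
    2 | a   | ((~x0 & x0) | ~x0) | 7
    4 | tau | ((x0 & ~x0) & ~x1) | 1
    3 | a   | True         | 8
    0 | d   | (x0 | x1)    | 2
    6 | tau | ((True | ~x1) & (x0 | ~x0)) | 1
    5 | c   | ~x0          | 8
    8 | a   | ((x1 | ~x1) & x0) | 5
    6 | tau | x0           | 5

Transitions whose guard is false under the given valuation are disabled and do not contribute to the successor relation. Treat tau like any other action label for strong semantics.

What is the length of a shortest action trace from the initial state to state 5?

BFS to 5:
  depth 0: {0}
  depth 1: {2}
  depth 2: {7}
5 never appears.

Answer: UNREACHABLE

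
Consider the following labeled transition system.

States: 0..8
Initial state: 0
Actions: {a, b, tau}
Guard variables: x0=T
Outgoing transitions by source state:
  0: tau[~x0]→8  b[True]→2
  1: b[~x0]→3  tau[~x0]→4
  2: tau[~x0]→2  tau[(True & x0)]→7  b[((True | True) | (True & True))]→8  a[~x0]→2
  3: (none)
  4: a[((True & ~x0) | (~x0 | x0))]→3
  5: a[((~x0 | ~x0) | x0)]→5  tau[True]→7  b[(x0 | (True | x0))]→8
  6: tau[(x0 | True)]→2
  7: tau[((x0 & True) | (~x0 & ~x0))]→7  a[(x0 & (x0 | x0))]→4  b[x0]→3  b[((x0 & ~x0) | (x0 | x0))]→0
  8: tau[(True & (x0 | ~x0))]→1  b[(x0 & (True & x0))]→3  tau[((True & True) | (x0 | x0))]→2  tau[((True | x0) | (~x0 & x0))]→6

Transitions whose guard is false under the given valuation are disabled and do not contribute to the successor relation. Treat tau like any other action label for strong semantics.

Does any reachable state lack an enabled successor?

Answer: DEADLOCK at state 1

Trace:
R = {0,1,2,3,4,6,7,8}
  0: b→2  [deg 1]
  1: ∅  [STUCK]
  2: b→8  tau→7  [deg 2]
  3: ∅  [STUCK]
  4: a→3  [deg 1]
  6: tau→2  [deg 1]
  7: a→4  b→0  b→3  tau→7  [deg 4]
  8: b→3  tau→1  tau→2  tau→6  [deg 4]
witness 1: b·b·tau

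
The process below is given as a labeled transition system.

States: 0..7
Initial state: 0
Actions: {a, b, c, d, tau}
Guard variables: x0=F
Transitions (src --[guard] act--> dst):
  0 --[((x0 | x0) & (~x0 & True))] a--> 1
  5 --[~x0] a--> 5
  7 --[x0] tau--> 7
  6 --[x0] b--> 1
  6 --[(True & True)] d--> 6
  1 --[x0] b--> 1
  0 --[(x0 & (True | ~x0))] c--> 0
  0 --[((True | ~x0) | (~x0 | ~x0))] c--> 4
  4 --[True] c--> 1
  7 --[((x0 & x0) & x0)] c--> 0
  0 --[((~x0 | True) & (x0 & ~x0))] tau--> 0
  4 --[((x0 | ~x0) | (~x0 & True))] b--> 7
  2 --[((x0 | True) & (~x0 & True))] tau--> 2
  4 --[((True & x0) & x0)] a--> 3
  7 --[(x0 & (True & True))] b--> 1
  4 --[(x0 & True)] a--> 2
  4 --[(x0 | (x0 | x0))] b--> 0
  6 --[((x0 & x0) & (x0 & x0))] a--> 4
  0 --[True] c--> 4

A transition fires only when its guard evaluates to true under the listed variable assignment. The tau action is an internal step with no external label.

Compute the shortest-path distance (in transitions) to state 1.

Answer: 2

Analysis:
Breadth-first toward 1:
  depth 0: {0}
  depth 1: {4}
  depth 2: {1,7}
depth(1)=2, e.g. c·c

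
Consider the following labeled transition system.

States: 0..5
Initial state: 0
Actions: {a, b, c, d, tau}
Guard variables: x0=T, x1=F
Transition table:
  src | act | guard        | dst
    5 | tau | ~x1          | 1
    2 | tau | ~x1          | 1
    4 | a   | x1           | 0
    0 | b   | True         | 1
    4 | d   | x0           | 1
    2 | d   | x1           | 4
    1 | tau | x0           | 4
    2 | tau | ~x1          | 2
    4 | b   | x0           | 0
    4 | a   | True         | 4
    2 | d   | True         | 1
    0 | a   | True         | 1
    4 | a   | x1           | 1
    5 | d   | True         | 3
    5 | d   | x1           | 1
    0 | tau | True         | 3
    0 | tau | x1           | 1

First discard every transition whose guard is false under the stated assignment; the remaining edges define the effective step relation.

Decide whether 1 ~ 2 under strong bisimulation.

Answer: NOT BISIMILAR

Working:
Compute ~ classes (split until stable):
  P[0] = {{0,1,2,3,4,5}}
  P[1] = {{0},{1},{2,5},{3},{4}}
  P[2] = {{0},{1},{2},{3},{4},{5}}
Fixed point at round 3; 6 class(es).
1∈{1}, 2∈{2}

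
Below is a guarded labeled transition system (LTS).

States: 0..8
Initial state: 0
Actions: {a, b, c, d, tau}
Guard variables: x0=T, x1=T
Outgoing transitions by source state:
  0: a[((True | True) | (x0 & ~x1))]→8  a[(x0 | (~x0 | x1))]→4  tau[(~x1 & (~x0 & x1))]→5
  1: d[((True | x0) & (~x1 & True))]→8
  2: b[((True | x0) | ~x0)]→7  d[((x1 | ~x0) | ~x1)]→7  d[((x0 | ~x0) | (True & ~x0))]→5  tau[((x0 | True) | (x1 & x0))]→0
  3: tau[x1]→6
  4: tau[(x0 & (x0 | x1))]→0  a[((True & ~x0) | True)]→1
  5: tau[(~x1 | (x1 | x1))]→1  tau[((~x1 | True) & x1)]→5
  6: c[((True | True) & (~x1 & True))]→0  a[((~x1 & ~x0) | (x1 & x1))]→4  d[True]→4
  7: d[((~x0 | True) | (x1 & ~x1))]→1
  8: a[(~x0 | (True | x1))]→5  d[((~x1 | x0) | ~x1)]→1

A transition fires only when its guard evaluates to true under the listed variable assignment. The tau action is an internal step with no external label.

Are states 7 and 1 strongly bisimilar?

Answer: NOT BISIMILAR

Analysis:
Compute ~ classes (split until stable):
  round 0: {{0,1,2,3,4,5,6,7,8}}
  round 1: {{0},{1},{2},{3,5},{4},{6,8},{7}}
  round 2: {{0},{1},{2},{3},{4},{5},{6},{7},{8}}
Fixed point at round 3; 9 class(es).
class of 7: {7}; class of 1: {1}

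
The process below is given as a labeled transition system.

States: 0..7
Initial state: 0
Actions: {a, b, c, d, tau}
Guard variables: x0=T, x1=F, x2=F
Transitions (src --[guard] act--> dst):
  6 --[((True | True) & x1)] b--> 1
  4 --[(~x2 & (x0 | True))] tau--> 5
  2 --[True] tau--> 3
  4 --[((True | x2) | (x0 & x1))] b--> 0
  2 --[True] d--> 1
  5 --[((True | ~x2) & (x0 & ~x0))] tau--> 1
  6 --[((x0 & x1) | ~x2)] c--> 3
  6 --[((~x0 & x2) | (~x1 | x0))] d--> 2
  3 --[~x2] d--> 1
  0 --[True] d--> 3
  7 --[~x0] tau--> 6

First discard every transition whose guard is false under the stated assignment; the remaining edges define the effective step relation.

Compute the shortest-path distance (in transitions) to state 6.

Answer: UNREACHABLE

Analysis:
Breadth-first toward 6:
  Layer 0: {0}
  Layer 1: {3}
  Layer 2: {1}
6 never appears.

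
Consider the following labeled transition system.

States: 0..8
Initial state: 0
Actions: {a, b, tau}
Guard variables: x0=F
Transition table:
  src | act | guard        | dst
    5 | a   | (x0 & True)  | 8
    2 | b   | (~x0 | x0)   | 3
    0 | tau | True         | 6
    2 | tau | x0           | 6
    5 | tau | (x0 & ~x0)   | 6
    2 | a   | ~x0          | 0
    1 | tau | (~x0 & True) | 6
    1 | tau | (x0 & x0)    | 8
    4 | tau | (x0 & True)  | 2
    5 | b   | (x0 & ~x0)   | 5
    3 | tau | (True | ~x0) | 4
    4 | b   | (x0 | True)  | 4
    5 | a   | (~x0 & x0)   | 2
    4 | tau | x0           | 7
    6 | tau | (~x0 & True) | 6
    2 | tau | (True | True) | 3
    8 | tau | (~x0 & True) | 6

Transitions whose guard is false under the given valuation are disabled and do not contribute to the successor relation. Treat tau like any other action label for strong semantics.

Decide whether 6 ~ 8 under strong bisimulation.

Compute ~ classes (split until stable):
  round 0: {{0,1,2,3,4,5,6,7,8}}
  round 1: {{0,1,3,6,8},{2},{4},{5,7}}
  round 2: {{0,1,6,8},{2},{3},{4},{5,7}}
5 equivalence class(es) (converged in 3)
[6]={0,1,6,8}  [8]={0,1,6,8}

Answer: BISIMILAR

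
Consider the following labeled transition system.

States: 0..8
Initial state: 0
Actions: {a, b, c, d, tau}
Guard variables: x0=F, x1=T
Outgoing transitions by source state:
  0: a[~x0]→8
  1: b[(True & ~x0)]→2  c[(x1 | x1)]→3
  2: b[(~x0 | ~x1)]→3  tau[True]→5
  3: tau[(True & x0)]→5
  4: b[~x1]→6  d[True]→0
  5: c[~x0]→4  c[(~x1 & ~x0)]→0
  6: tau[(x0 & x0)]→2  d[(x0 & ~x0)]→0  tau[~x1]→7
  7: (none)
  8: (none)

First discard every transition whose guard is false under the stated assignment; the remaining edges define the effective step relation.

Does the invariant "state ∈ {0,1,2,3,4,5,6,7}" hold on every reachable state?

Allowed set {0,1,2,3,4,5,6,7}
Reach set: {0,8}
  0: ✓
  8: outside
reach 8 via a — violates

Answer: INVARIANT VIOLATED at state 8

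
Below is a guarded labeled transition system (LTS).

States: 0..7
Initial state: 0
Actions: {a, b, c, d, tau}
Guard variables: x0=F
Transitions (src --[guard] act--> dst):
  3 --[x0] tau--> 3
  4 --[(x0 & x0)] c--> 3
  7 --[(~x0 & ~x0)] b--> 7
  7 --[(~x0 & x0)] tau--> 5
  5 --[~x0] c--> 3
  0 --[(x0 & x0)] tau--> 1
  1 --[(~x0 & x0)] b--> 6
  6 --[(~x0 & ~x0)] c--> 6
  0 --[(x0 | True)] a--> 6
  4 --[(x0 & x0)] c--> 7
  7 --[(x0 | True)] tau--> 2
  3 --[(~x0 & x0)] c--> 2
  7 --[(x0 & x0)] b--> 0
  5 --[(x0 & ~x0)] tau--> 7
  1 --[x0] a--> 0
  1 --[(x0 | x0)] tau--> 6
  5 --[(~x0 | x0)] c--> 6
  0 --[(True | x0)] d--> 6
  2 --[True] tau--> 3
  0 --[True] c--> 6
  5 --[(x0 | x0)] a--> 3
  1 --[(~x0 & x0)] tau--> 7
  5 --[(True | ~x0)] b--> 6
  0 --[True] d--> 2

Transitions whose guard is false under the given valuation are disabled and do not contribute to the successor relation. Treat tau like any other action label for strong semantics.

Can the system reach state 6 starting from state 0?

Answer: REACHABLE

Analysis:
After dropping false guards: 11 live edges.
depth 0: {0}
depth 1: {2,6}  cumulative {0,2,6}
depth 2: {3}  cumulative {0,2,3,6}
R = {0,2,3,6}
trace reaching 6: a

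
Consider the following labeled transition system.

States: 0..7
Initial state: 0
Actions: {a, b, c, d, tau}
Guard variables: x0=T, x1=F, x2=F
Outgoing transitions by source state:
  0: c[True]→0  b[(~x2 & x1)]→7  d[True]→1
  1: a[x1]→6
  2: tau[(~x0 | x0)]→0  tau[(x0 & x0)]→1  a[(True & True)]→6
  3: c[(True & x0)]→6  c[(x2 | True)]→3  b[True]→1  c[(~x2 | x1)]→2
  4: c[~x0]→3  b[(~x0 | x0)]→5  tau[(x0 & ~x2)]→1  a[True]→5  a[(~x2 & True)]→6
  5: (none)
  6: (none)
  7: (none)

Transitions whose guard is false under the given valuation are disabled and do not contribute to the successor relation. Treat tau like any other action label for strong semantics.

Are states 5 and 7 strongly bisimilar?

Refine partition for ~:
  P[0] = {{0,1,2,3,4,5,6,7}}
  P[1] = {{0},{1,5,6,7},{2},{3},{4}}
5 equivalence class(es) (converged in 2)
[5]={1,5,6,7}  [7]={1,5,6,7}

Answer: BISIMILAR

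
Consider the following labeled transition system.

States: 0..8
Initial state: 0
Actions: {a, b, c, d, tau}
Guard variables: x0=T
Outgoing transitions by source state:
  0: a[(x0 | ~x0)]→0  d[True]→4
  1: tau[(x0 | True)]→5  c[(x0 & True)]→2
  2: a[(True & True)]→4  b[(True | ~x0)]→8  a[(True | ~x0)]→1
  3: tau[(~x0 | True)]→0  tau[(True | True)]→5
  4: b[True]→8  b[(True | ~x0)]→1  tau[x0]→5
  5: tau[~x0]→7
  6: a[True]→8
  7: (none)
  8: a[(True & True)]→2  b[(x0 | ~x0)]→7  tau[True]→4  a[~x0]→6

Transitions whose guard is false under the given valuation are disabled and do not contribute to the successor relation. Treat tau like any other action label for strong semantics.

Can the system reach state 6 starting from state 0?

Answer: UNREACHABLE

Trace:
After dropping false guards: 16 live edges.
Layer 0: {0}
Layer 1: {4}  total {0,4}
Layer 2: {1,5,8}  total {0,1,4,5,8}
Layer 3: {2,7}  total {0,1,2,4,5,7,8}
Reachable = {0,1,2,4,5,7,8}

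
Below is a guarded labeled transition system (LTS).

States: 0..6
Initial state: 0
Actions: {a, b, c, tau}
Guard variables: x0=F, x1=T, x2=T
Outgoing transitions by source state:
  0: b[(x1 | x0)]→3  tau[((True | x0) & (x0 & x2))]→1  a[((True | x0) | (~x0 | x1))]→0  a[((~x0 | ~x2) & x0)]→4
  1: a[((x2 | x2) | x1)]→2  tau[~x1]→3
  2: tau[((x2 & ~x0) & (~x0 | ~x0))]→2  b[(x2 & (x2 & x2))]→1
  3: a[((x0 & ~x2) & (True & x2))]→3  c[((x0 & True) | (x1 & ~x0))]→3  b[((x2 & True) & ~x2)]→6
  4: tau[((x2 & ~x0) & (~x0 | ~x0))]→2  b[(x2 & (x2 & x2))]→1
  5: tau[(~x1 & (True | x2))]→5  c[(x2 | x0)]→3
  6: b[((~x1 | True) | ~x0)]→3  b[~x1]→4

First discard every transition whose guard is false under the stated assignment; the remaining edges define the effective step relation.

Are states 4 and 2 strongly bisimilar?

Answer: BISIMILAR

Working:
Compute ~ classes (split until stable):
  π0 = {{0,1,2,3,4,5,6}}
  π1 = {{0},{1},{2,4},{3,5},{6}}
stable after 2 split(s): 5 block(s)
[4]={2,4}  [2]={2,4}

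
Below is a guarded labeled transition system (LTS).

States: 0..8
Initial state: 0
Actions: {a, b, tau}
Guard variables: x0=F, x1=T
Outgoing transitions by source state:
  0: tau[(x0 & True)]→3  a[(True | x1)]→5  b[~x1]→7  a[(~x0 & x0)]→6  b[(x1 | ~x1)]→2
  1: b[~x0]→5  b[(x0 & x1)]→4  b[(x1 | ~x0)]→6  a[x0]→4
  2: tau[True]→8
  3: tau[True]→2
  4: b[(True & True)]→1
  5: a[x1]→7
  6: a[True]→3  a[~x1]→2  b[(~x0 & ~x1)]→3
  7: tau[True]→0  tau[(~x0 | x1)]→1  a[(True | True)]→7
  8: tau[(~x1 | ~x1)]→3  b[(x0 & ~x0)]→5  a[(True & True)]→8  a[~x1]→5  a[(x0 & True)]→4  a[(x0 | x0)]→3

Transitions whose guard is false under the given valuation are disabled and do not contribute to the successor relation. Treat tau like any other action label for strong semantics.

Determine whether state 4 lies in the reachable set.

After dropping false guards: 13 live edges.
L0 = {0}
L1 = {2,5}  total {0,2,5}
L2 = {7,8}  total {0,2,5,7,8}
L3 = {1}  total {0,1,2,5,7,8}
L4 = {6}  total {0,1,2,5,6,7,8}
L5 = {3}  total {0,1,2,3,5,6,7,8}
Reach set: {0,1,2,3,5,6,7,8}

Answer: UNREACHABLE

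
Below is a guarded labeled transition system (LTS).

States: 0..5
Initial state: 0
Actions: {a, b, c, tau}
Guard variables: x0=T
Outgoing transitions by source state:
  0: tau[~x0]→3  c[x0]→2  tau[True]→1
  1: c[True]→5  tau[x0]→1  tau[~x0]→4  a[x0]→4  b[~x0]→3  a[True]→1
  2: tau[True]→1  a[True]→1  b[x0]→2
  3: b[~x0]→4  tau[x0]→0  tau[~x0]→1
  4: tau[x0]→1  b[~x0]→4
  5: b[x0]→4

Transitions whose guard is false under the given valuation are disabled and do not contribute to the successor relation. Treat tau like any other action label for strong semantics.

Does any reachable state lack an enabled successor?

Reach set: {0,1,2,4,5}
  0: c→2  tau→1  [deg 2]
  1: a→1  a→4  c→5  tau→1  [deg 4]
  2: a→1  b→2  tau→1  [deg 3]
  4: tau→1  [deg 1]
  5: b→4  [deg 1]

Answer: DEADLOCK-FREE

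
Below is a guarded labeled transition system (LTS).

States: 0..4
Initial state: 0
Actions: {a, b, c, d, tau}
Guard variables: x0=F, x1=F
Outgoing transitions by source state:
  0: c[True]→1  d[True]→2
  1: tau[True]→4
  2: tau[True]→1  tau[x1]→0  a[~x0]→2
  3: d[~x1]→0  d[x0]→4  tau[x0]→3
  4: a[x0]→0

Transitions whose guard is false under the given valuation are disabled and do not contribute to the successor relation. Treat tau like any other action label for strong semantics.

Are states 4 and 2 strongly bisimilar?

Answer: NOT BISIMILAR

Analysis:
Compute ~ classes (split until stable):
  π0 = {{0,1,2,3,4}}
  π1 = {{0},{1},{2},{3},{4}}
stable after 2 split(s): 5 block(s)
[4]={4}  [2]={2}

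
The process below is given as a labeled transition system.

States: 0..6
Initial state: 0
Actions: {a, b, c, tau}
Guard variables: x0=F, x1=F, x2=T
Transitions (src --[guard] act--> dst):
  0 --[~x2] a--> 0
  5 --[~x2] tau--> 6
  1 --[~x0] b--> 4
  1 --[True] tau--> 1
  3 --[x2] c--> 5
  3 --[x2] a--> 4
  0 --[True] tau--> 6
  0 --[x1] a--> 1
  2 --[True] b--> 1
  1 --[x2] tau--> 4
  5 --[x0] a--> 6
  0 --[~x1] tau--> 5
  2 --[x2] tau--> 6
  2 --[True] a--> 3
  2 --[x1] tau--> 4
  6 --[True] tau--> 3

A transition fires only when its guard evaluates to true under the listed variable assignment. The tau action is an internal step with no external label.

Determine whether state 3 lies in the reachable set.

Answer: REACHABLE

Analysis:
Guard filter leaves 11 enabled edge(s).
Layer 0: {0}
Layer 1: {5,6}  total {0,5,6}
Layer 2: {3}  total {0,3,5,6}
Layer 3: {4}  total {0,3,4,5,6}
R = {0,3,4,5,6}
witness 3: tau·tau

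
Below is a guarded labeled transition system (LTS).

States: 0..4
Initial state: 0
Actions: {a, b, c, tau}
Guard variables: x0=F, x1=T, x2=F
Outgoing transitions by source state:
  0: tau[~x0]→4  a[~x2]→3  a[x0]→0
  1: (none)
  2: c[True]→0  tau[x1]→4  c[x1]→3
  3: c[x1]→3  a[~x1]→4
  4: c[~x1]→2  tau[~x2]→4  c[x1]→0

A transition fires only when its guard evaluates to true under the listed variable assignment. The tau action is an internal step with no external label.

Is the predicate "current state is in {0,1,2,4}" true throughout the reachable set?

Answer: INVARIANT VIOLATED at state 3

Working:
Inv-set: {0,1,2,4}
R = {0,3,4}
  0: ok
  3: ✗ unsafe
  4: ok
reach 3 via a — violates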